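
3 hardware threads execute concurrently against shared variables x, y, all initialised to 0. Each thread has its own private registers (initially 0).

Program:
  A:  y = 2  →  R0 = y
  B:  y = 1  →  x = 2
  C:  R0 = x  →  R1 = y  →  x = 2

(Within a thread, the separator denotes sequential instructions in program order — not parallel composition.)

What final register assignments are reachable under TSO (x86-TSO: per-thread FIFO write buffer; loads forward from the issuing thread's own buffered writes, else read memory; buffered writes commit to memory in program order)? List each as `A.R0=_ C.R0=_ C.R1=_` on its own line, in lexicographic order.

A.R0=1 C.R0=0 C.R1=0
A.R0=1 C.R0=0 C.R1=1
A.R0=1 C.R0=0 C.R1=2
A.R0=1 C.R0=2 C.R1=1
A.R0=2 C.R0=0 C.R1=0
A.R0=2 C.R0=0 C.R1=1
A.R0=2 C.R0=0 C.R1=2
A.R0=2 C.R0=2 C.R1=1
A.R0=2 C.R0=2 C.R1=2

outcome vector order: (A.R0,C.R0,C.R1)
|TSO outcomes| = 9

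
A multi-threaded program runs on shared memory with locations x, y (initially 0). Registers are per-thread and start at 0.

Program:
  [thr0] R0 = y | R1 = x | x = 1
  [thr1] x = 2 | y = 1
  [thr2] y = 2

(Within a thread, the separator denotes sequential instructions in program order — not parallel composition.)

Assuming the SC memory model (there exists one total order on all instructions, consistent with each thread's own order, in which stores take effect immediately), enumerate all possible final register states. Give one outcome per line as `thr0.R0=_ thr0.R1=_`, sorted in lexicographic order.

outcome vector order: (thr0.R0,thr0.R1)
|SC outcomes| = 5

thr0.R0=0 thr0.R1=0
thr0.R0=0 thr0.R1=2
thr0.R0=1 thr0.R1=2
thr0.R0=2 thr0.R1=0
thr0.R0=2 thr0.R1=2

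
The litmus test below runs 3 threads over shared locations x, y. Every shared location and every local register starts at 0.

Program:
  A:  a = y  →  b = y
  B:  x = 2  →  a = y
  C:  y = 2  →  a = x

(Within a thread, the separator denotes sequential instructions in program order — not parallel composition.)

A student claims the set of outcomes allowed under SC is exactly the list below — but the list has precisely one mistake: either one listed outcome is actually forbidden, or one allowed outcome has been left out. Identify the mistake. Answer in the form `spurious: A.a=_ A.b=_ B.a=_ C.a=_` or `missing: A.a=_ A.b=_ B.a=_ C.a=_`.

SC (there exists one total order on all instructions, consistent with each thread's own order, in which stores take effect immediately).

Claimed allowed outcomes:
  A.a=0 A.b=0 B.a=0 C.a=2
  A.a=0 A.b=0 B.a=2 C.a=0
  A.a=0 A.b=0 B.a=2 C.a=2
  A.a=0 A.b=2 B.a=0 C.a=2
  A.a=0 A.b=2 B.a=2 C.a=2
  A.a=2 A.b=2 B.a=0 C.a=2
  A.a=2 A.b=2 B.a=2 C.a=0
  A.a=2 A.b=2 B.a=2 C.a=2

missing: A.a=0 A.b=2 B.a=2 C.a=0

outcome vector order: (A.a,A.b,B.a,C.a)
SC: 9 outcomes — {0002, 0020, 0022, 0202, 0220, 0222, 2202, 2220, 2222}
SC∖claimed = {0220}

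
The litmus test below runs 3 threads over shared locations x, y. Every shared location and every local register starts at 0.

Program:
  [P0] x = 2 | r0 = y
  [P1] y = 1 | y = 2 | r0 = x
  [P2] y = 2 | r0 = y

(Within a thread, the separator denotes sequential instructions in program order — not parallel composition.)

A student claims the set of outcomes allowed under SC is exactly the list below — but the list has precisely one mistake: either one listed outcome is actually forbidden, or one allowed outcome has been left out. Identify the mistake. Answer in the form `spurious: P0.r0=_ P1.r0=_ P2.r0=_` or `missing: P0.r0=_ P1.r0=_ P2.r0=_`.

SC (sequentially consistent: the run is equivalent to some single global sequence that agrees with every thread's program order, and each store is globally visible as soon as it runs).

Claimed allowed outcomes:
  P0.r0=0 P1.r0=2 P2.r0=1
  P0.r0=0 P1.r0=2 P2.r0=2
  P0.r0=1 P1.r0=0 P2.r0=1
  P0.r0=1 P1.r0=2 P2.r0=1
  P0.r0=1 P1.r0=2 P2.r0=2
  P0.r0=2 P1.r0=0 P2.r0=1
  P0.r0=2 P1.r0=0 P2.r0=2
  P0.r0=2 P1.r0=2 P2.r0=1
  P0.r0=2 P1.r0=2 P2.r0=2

outcome vector order: (P0.r0,P1.r0,P2.r0)
[SC] allowed = {<0 2 1>, <0 2 2>, <1 2 1>, <1 2 2>, <2 0 1>, <2 0 2>, <2 2 1>, <2 2 2>}
claimed∖SC = {<1 0 1>}

spurious: P0.r0=1 P1.r0=0 P2.r0=1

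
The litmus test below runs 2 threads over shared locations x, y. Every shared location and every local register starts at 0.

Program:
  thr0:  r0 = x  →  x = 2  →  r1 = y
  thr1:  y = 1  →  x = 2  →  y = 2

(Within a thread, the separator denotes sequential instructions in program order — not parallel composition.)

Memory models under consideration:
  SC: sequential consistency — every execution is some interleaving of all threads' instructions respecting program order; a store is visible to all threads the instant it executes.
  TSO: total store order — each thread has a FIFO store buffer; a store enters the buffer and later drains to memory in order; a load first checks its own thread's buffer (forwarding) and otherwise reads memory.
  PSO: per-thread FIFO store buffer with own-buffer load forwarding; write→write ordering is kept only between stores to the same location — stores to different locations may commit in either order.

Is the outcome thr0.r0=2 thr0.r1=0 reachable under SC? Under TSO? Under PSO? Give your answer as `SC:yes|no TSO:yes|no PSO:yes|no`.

outcome vector order: (thr0.r0,thr0.r1)
SC (5): <0 0>; <0 1>; <0 2>; <2 1>; <2 2>
TSO (5): <0 0>; <0 1>; <0 2>; <2 1>; <2 2>
PSO (6): <0 0>; <0 1>; <0 2>; <2 0>; <2 1>; <2 2>
target <2 0> ∈ {PSO}

SC:no TSO:no PSO:yes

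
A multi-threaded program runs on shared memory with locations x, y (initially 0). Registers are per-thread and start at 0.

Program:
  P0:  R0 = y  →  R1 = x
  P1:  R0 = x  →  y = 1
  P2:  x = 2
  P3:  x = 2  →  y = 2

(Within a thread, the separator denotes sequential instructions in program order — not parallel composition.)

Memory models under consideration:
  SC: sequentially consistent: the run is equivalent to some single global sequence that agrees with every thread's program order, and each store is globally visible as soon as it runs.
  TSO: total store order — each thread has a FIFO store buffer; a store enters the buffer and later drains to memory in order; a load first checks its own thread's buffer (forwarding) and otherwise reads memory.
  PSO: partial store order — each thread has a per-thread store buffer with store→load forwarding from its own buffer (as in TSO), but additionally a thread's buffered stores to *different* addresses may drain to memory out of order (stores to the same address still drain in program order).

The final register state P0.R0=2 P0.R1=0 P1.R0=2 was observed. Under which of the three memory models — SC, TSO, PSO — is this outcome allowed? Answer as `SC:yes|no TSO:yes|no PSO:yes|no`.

SC:no TSO:no PSO:yes

outcome vector order: (P0.R0,P0.R1,P1.R0)
SC (9): 0/0/0 0/0/2 0/2/0 0/2/2 1/0/0 1/2/0 1/2/2 2/2/0 2/2/2
TSO (9): 0/0/0 0/0/2 0/2/0 0/2/2 1/0/0 1/2/0 1/2/2 2/2/0 2/2/2
PSO (11): 0/0/0 0/0/2 0/2/0 0/2/2 1/0/0 1/2/0 1/2/2 2/0/0 2/0/2 2/2/0 2/2/2
target 2/0/2 ∈ {PSO}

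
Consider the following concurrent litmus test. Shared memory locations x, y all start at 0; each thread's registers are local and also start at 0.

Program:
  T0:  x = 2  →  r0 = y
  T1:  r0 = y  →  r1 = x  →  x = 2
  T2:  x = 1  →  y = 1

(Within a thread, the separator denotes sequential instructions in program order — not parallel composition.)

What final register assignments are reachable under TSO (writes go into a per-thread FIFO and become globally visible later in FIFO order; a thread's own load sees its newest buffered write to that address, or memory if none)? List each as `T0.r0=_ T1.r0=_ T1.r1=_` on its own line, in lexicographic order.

T0.r0=0 T1.r0=0 T1.r1=0
T0.r0=0 T1.r0=0 T1.r1=1
T0.r0=0 T1.r0=0 T1.r1=2
T0.r0=0 T1.r0=1 T1.r1=1
T0.r0=0 T1.r0=1 T1.r1=2
T0.r0=1 T1.r0=0 T1.r1=0
T0.r0=1 T1.r0=0 T1.r1=1
T0.r0=1 T1.r0=0 T1.r1=2
T0.r0=1 T1.r0=1 T1.r1=1
T0.r0=1 T1.r0=1 T1.r1=2

outcome vector order: (T0.r0,T1.r0,T1.r1)
|TSO outcomes| = 10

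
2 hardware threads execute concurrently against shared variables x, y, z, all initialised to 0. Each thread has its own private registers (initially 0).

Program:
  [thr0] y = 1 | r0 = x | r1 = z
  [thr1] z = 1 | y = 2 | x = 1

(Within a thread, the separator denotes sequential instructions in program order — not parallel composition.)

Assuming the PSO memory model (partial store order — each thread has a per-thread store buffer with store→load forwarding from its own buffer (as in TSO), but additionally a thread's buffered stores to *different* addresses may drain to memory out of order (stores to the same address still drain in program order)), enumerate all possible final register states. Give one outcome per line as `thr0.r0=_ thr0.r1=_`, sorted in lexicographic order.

thr0.r0=0 thr0.r1=0
thr0.r0=0 thr0.r1=1
thr0.r0=1 thr0.r1=0
thr0.r0=1 thr0.r1=1

outcome vector order: (thr0.r0,thr0.r1)
|PSO outcomes| = 4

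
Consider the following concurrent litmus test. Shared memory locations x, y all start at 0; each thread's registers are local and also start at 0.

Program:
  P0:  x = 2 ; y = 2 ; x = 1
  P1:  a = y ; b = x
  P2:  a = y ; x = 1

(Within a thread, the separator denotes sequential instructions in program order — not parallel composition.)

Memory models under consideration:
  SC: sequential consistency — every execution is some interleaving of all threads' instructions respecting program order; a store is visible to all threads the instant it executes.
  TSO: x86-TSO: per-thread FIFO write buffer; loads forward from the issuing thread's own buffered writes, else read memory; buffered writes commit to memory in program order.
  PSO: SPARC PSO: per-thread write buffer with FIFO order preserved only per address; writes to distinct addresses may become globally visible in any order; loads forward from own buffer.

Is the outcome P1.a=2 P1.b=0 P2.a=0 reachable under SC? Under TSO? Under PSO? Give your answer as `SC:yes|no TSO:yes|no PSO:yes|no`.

outcome vector order: (P1.a,P1.b,P2.a)
[SC] allowed = {0/0/0, 0/0/2, 0/1/0, 0/1/2, 0/2/0, 0/2/2, 2/1/0, 2/1/2, 2/2/0, 2/2/2}
[TSO] allowed = {0/0/0, 0/0/2, 0/1/0, 0/1/2, 0/2/0, 0/2/2, 2/1/0, 2/1/2, 2/2/0, 2/2/2}
[PSO] allowed = {0/0/0, 0/0/2, 0/1/0, 0/1/2, 0/2/0, 0/2/2, 2/0/0, 2/0/2, 2/1/0, 2/1/2, 2/2/0, 2/2/2}
target 2/0/0 ∈ {PSO}

SC:no TSO:no PSO:yes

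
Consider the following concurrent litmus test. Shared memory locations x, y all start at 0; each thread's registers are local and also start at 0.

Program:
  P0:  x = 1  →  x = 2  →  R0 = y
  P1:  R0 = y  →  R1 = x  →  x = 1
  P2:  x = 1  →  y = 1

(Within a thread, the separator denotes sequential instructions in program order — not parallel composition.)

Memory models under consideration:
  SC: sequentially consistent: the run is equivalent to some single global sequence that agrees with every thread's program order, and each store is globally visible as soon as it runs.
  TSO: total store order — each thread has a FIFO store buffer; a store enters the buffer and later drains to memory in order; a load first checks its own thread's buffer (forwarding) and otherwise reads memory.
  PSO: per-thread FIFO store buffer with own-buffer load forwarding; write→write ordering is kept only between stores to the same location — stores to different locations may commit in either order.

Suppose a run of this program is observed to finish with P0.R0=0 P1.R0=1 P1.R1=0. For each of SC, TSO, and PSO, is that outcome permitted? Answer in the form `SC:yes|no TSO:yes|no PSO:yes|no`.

outcome vector order: (P0.R0,P1.R0,P1.R1)
SC: 10 outcomes — {<0 0 0>; <0 0 1>; <0 0 2>; <0 1 1>; <0 1 2>; <1 0 0>; <1 0 1>; <1 0 2>; <1 1 1>; <1 1 2>}
TSO: 10 outcomes — {<0 0 0>; <0 0 1>; <0 0 2>; <0 1 1>; <0 1 2>; <1 0 0>; <1 0 1>; <1 0 2>; <1 1 1>; <1 1 2>}
PSO: 12 outcomes — {<0 0 0>; <0 0 1>; <0 0 2>; <0 1 0>; <0 1 1>; <0 1 2>; <1 0 0>; <1 0 1>; <1 0 2>; <1 1 0>; <1 1 1>; <1 1 2>}
target <0 1 0> ∈ {PSO}

SC:no TSO:no PSO:yes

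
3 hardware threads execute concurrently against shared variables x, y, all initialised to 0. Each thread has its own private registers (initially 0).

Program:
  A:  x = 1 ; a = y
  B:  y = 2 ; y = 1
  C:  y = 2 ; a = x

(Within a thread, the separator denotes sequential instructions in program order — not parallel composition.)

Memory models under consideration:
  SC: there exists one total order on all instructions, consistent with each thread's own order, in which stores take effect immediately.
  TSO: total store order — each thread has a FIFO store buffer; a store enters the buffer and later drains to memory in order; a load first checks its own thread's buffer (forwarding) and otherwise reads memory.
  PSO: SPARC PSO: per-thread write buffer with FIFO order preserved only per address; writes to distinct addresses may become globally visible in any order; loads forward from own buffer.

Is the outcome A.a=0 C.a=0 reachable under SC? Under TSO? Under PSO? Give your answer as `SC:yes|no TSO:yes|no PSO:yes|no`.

SC:no TSO:yes PSO:yes

outcome vector order: (A.a,C.a)
under SC → 0/1, 1/0, 1/1, 2/0, 2/1
under TSO → 0/0, 0/1, 1/0, 1/1, 2/0, 2/1
under PSO → 0/0, 0/1, 1/0, 1/1, 2/0, 2/1
target 0/0 ∈ {TSO,PSO}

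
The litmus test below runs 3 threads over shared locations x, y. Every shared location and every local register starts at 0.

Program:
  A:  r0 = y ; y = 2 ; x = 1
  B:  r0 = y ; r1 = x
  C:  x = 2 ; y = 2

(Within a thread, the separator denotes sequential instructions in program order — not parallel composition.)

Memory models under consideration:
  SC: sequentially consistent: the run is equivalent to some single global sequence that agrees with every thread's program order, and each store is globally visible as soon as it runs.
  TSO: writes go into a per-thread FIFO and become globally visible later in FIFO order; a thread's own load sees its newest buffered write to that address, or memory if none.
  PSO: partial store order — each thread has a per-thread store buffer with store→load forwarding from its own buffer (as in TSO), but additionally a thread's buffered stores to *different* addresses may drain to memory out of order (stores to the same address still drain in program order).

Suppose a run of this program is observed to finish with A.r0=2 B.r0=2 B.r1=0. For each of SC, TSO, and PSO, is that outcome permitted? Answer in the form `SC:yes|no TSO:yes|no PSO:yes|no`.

SC:no TSO:no PSO:yes

outcome vector order: (A.r0,B.r0,B.r1)
[SC] allowed = {(0,0,0), (0,0,1), (0,0,2), (0,2,0), (0,2,1), (0,2,2), (2,0,0), (2,0,1), (2,0,2), (2,2,1), (2,2,2)}
[TSO] allowed = {(0,0,0), (0,0,1), (0,0,2), (0,2,0), (0,2,1), (0,2,2), (2,0,0), (2,0,1), (2,0,2), (2,2,1), (2,2,2)}
[PSO] allowed = {(0,0,0), (0,0,1), (0,0,2), (0,2,0), (0,2,1), (0,2,2), (2,0,0), (2,0,1), (2,0,2), (2,2,0), (2,2,1), (2,2,2)}
target (2,2,0) ∈ {PSO}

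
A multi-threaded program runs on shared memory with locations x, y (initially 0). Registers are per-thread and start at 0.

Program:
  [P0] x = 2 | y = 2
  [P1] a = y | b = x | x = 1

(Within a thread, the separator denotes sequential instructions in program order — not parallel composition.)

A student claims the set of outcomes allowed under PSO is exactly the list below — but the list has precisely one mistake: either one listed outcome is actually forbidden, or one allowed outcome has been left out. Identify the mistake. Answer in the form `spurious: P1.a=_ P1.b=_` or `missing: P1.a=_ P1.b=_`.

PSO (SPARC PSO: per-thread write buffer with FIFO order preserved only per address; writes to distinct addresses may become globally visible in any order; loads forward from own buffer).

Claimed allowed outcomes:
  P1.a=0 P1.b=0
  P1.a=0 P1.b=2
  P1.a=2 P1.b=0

missing: P1.a=2 P1.b=2

outcome vector order: (P1.a,P1.b)
under PSO → 0/0 0/2 2/0 2/2
PSO∖claimed = {2/2}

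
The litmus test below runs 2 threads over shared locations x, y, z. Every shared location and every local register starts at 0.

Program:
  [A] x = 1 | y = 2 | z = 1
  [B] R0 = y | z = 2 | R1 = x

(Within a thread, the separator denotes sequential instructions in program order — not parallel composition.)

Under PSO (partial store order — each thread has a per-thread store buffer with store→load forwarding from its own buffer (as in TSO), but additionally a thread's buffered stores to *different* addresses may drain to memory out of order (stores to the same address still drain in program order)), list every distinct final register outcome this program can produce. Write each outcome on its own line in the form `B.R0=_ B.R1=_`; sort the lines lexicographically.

B.R0=0 B.R1=0
B.R0=0 B.R1=1
B.R0=2 B.R1=0
B.R0=2 B.R1=1

outcome vector order: (B.R0,B.R1)
|PSO outcomes| = 4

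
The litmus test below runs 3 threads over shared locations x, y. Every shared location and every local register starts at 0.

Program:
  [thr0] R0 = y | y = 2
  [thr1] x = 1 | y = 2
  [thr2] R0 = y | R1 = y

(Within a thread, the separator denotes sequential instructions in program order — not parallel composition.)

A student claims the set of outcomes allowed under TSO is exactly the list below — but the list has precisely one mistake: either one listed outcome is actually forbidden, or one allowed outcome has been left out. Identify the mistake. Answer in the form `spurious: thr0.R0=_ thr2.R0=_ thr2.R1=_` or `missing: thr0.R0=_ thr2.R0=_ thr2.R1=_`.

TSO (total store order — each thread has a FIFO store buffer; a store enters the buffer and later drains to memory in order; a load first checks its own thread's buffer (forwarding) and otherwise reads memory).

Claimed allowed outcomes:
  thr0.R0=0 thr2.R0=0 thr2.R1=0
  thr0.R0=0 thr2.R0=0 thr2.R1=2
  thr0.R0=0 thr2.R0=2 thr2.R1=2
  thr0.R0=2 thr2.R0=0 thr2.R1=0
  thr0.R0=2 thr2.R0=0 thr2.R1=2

missing: thr0.R0=2 thr2.R0=2 thr2.R1=2

outcome vector order: (thr0.R0,thr2.R0,thr2.R1)
TSO (6): 0/0/0 0/0/2 0/2/2 2/0/0 2/0/2 2/2/2
TSO∖claimed = {2/2/2}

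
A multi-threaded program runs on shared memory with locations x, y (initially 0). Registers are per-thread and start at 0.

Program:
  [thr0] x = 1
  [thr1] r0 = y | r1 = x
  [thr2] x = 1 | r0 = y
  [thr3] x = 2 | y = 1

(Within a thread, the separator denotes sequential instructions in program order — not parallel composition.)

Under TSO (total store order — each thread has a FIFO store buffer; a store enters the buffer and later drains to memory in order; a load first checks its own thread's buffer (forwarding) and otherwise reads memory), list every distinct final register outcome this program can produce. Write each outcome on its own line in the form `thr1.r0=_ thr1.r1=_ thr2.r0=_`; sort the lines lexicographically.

thr1.r0=0 thr1.r1=0 thr2.r0=0
thr1.r0=0 thr1.r1=0 thr2.r0=1
thr1.r0=0 thr1.r1=1 thr2.r0=0
thr1.r0=0 thr1.r1=1 thr2.r0=1
thr1.r0=0 thr1.r1=2 thr2.r0=0
thr1.r0=0 thr1.r1=2 thr2.r0=1
thr1.r0=1 thr1.r1=1 thr2.r0=0
thr1.r0=1 thr1.r1=1 thr2.r0=1
thr1.r0=1 thr1.r1=2 thr2.r0=0
thr1.r0=1 thr1.r1=2 thr2.r0=1

outcome vector order: (thr1.r0,thr1.r1,thr2.r0)
|TSO outcomes| = 10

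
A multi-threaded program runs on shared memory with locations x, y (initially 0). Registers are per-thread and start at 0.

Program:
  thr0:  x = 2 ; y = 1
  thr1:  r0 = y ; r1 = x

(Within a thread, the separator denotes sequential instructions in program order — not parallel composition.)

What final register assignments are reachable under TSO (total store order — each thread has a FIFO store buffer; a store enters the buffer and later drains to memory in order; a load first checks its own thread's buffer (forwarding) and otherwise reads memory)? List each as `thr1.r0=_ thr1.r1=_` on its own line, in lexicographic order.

thr1.r0=0 thr1.r1=0
thr1.r0=0 thr1.r1=2
thr1.r0=1 thr1.r1=2

outcome vector order: (thr1.r0,thr1.r1)
|TSO outcomes| = 3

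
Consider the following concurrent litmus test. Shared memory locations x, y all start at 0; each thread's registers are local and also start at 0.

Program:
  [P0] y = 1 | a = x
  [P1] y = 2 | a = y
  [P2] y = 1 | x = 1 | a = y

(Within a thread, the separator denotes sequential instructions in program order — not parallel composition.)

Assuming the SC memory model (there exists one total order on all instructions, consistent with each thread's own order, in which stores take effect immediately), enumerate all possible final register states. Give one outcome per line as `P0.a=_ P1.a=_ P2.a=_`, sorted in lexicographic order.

outcome vector order: (P0.a,P1.a,P2.a)
|SC outcomes| = 7

P0.a=0 P1.a=1 P2.a=1
P0.a=0 P1.a=2 P2.a=1
P0.a=0 P1.a=2 P2.a=2
P0.a=1 P1.a=1 P2.a=1
P0.a=1 P1.a=1 P2.a=2
P0.a=1 P1.a=2 P2.a=1
P0.a=1 P1.a=2 P2.a=2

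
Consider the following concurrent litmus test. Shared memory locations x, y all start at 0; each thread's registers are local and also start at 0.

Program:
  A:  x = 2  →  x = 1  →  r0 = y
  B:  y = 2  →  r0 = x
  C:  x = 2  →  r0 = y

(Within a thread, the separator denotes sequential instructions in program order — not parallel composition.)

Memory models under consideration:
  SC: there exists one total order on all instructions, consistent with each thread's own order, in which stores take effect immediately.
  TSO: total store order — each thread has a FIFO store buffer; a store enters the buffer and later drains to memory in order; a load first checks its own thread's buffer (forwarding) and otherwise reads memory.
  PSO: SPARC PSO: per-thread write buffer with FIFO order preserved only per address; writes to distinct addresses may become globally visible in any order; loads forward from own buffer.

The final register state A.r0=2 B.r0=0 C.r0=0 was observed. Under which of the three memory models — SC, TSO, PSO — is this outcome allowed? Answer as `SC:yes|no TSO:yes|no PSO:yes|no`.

SC:no TSO:yes PSO:yes

outcome vector order: (A.r0,B.r0,C.r0)
under SC → (0,1,0); (0,1,2); (0,2,0); (0,2,2); (2,0,2); (2,1,0); (2,1,2); (2,2,0); (2,2,2)
under TSO → (0,0,0); (0,0,2); (0,1,0); (0,1,2); (0,2,0); (0,2,2); (2,0,0); (2,0,2); (2,1,0); (2,1,2); (2,2,0); (2,2,2)
under PSO → (0,0,0); (0,0,2); (0,1,0); (0,1,2); (0,2,0); (0,2,2); (2,0,0); (2,0,2); (2,1,0); (2,1,2); (2,2,0); (2,2,2)
target (2,0,0) ∈ {TSO,PSO}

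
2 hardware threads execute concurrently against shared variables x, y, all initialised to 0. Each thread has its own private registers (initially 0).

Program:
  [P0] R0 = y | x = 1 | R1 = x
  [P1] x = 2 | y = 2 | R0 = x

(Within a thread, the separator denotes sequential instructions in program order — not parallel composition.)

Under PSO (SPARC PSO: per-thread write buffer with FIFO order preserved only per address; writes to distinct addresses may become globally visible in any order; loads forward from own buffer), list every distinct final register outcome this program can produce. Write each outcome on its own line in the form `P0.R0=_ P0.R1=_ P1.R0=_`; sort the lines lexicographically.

outcome vector order: (P0.R0,P0.R1,P1.R0)
|PSO outcomes| = 6

P0.R0=0 P0.R1=1 P1.R0=1
P0.R0=0 P0.R1=1 P1.R0=2
P0.R0=0 P0.R1=2 P1.R0=2
P0.R0=2 P0.R1=1 P1.R0=1
P0.R0=2 P0.R1=1 P1.R0=2
P0.R0=2 P0.R1=2 P1.R0=2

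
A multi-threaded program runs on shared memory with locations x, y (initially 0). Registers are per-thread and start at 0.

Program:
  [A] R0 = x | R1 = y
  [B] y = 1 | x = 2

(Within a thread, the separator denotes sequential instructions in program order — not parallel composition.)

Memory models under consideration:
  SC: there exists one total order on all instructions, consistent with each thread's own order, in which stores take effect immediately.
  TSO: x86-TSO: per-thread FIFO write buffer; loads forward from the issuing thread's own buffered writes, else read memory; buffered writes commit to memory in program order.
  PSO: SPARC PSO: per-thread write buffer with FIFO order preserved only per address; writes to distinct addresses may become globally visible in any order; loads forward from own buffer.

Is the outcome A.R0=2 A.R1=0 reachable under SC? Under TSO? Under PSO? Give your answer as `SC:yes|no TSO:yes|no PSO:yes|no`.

SC:no TSO:no PSO:yes

outcome vector order: (A.R0,A.R1)
under SC → 00 01 21
under TSO → 00 01 21
under PSO → 00 01 20 21
target 20 ∈ {PSO}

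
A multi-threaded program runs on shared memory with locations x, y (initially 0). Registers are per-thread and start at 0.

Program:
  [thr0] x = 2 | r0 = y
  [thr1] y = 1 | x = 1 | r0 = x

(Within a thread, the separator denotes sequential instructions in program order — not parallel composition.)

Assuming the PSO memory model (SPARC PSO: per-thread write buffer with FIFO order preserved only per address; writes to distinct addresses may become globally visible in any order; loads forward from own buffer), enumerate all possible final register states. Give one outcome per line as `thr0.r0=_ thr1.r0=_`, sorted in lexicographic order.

thr0.r0=0 thr1.r0=1
thr0.r0=0 thr1.r0=2
thr0.r0=1 thr1.r0=1
thr0.r0=1 thr1.r0=2

outcome vector order: (thr0.r0,thr1.r0)
|PSO outcomes| = 4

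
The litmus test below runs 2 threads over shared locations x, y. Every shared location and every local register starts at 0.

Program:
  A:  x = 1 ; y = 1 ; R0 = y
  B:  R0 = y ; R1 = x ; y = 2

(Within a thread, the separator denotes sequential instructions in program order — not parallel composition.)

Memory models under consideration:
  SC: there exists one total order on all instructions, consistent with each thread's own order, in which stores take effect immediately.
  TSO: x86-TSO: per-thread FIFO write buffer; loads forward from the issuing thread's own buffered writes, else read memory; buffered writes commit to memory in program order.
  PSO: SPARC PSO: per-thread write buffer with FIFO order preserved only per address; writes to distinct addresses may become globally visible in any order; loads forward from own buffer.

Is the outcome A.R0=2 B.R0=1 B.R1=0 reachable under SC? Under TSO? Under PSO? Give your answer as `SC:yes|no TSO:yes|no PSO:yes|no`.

outcome vector order: (A.R0,B.R0,B.R1)
SC (6): <1 0 0>, <1 0 1>, <1 1 1>, <2 0 0>, <2 0 1>, <2 1 1>
TSO (6): <1 0 0>, <1 0 1>, <1 1 1>, <2 0 0>, <2 0 1>, <2 1 1>
PSO (8): <1 0 0>, <1 0 1>, <1 1 0>, <1 1 1>, <2 0 0>, <2 0 1>, <2 1 0>, <2 1 1>
target <2 1 0> ∈ {PSO}

SC:no TSO:no PSO:yes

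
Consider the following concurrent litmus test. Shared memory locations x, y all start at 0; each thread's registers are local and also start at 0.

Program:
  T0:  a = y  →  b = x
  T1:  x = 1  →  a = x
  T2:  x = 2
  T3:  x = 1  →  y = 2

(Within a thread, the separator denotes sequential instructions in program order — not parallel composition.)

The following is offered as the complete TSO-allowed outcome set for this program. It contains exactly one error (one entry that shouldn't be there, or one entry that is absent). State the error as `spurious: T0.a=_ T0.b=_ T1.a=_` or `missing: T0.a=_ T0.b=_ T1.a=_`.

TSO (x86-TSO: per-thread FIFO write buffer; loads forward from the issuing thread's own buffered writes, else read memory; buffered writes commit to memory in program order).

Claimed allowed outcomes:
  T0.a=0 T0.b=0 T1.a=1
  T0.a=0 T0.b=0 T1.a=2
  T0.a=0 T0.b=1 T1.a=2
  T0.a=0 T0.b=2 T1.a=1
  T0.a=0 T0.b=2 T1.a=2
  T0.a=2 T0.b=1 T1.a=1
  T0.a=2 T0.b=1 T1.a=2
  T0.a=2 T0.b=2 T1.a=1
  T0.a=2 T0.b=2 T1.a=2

missing: T0.a=0 T0.b=1 T1.a=1

outcome vector order: (T0.a,T0.b,T1.a)
TSO: 10 outcomes — {0/0/1, 0/0/2, 0/1/1, 0/1/2, 0/2/1, 0/2/2, 2/1/1, 2/1/2, 2/2/1, 2/2/2}
TSO∖claimed = {0/1/1}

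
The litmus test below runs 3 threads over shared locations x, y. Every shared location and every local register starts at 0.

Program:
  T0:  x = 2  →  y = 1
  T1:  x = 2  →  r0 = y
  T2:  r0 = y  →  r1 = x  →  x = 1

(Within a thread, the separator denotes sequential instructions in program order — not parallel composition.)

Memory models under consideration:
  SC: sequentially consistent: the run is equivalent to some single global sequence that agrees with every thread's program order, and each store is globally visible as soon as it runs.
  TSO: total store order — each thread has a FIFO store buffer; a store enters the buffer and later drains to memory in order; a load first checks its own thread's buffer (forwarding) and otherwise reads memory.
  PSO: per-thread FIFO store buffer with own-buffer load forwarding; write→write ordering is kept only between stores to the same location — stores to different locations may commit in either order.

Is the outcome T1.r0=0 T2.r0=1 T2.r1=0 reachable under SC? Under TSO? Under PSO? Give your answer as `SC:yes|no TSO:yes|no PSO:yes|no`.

SC:no TSO:no PSO:yes

outcome vector order: (T1.r0,T2.r0,T2.r1)
[SC] allowed = {0/0/0; 0/0/2; 0/1/2; 1/0/0; 1/0/2; 1/1/2}
[TSO] allowed = {0/0/0; 0/0/2; 0/1/2; 1/0/0; 1/0/2; 1/1/2}
[PSO] allowed = {0/0/0; 0/0/2; 0/1/0; 0/1/2; 1/0/0; 1/0/2; 1/1/0; 1/1/2}
target 0/1/0 ∈ {PSO}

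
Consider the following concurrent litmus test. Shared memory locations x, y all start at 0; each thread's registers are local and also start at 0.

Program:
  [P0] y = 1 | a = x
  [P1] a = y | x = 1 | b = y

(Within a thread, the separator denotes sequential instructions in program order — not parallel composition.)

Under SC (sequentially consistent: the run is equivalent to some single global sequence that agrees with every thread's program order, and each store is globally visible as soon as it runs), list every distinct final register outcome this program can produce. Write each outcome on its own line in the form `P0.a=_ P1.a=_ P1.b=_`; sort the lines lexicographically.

outcome vector order: (P0.a,P1.a,P1.b)
|SC outcomes| = 5

P0.a=0 P1.a=0 P1.b=1
P0.a=0 P1.a=1 P1.b=1
P0.a=1 P1.a=0 P1.b=0
P0.a=1 P1.a=0 P1.b=1
P0.a=1 P1.a=1 P1.b=1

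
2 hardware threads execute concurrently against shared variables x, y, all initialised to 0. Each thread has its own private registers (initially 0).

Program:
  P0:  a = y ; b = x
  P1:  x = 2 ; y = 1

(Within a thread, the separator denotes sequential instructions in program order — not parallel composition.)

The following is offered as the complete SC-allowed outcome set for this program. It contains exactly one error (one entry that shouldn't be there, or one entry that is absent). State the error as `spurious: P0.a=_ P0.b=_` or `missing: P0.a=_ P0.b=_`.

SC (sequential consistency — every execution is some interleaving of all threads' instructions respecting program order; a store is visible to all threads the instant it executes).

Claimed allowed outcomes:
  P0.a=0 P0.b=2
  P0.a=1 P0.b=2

outcome vector order: (P0.a,P0.b)
SC: 3 outcomes — {00 02 12}
SC∖claimed = {00}

missing: P0.a=0 P0.b=0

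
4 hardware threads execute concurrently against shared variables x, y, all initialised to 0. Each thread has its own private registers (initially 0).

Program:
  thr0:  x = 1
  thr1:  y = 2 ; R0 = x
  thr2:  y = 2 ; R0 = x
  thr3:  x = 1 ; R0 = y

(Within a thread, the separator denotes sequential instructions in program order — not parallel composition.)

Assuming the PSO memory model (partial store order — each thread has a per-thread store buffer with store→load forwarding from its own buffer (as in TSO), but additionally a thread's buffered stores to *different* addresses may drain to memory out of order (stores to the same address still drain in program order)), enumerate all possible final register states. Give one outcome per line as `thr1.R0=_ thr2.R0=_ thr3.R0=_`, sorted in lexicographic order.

thr1.R0=0 thr2.R0=0 thr3.R0=0
thr1.R0=0 thr2.R0=0 thr3.R0=2
thr1.R0=0 thr2.R0=1 thr3.R0=0
thr1.R0=0 thr2.R0=1 thr3.R0=2
thr1.R0=1 thr2.R0=0 thr3.R0=0
thr1.R0=1 thr2.R0=0 thr3.R0=2
thr1.R0=1 thr2.R0=1 thr3.R0=0
thr1.R0=1 thr2.R0=1 thr3.R0=2

outcome vector order: (thr1.R0,thr2.R0,thr3.R0)
|PSO outcomes| = 8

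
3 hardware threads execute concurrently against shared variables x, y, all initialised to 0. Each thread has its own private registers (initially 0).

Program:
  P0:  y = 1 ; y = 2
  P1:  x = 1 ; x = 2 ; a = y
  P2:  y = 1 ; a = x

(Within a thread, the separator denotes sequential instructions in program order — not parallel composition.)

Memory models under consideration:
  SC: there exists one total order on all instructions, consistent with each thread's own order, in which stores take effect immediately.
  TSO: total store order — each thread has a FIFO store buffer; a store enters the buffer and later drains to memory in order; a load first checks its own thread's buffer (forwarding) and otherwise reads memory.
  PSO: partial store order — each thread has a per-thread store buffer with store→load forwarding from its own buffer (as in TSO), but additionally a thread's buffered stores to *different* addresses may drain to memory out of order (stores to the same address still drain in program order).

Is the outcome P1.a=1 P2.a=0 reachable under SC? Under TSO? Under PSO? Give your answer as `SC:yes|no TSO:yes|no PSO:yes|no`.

outcome vector order: (P1.a,P2.a)
SC: 7 outcomes — {0/2 1/0 1/1 1/2 2/0 2/1 2/2}
TSO: 9 outcomes — {0/0 0/1 0/2 1/0 1/1 1/2 2/0 2/1 2/2}
PSO: 9 outcomes — {0/0 0/1 0/2 1/0 1/1 1/2 2/0 2/1 2/2}
target 1/0 ∈ {SC,TSO,PSO}

SC:yes TSO:yes PSO:yes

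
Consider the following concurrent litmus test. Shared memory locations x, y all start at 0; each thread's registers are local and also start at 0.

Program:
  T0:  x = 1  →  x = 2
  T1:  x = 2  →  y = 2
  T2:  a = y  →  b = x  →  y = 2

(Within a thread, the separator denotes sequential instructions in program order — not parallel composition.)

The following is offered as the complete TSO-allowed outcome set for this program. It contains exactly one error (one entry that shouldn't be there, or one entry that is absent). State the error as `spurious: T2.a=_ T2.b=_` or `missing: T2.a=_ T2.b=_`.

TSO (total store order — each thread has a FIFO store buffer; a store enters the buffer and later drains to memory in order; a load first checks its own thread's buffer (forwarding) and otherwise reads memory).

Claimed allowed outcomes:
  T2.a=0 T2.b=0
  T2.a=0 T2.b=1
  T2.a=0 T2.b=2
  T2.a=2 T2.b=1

outcome vector order: (T2.a,T2.b)
TSO: 5 outcomes — {00; 01; 02; 21; 22}
TSO∖claimed = {22}

missing: T2.a=2 T2.b=2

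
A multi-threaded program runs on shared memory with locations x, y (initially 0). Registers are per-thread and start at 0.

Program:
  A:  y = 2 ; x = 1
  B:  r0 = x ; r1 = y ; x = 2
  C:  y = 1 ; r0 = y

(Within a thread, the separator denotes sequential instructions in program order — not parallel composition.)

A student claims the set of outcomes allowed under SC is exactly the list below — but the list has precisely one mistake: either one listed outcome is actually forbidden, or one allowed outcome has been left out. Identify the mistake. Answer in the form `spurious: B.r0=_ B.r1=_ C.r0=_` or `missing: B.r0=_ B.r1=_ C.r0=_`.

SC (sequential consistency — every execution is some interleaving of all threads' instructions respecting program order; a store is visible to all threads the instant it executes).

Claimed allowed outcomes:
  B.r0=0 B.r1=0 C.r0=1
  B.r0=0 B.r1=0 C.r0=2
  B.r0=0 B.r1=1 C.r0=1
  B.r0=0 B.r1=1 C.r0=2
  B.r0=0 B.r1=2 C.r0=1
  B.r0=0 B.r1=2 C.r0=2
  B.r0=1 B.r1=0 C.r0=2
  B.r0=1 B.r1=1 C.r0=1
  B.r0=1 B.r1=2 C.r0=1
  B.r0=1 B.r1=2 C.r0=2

outcome vector order: (B.r0,B.r1,C.r0)
SC: 9 outcomes — {<0 0 1>; <0 0 2>; <0 1 1>; <0 1 2>; <0 2 1>; <0 2 2>; <1 1 1>; <1 2 1>; <1 2 2>}
claimed∖SC = {<1 0 2>}

spurious: B.r0=1 B.r1=0 C.r0=2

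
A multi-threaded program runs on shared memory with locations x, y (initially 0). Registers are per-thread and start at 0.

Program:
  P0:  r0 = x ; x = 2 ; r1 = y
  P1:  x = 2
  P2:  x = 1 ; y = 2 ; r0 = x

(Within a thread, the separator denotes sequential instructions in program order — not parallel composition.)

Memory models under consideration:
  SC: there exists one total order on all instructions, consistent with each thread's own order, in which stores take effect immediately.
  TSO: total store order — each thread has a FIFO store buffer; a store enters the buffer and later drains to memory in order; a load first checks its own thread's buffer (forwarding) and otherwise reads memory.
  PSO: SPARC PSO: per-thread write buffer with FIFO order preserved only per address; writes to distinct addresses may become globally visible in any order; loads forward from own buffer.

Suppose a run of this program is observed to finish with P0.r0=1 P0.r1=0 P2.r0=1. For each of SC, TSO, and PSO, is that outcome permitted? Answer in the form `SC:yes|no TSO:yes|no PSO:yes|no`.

SC:no TSO:yes PSO:yes

outcome vector order: (P0.r0,P0.r1,P2.r0)
SC: 11 outcomes — {001, 002, 021, 022, 102, 121, 122, 201, 202, 221, 222}
TSO: 12 outcomes — {001, 002, 021, 022, 101, 102, 121, 122, 201, 202, 221, 222}
PSO: 12 outcomes — {001, 002, 021, 022, 101, 102, 121, 122, 201, 202, 221, 222}
target 101 ∈ {TSO,PSO}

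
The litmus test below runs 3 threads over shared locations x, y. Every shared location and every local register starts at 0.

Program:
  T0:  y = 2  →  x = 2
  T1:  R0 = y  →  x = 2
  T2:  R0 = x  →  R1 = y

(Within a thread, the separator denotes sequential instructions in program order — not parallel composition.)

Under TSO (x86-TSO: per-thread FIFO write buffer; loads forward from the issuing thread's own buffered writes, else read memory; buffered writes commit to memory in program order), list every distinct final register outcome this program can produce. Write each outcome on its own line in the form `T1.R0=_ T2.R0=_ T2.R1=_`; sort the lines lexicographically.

T1.R0=0 T2.R0=0 T2.R1=0
T1.R0=0 T2.R0=0 T2.R1=2
T1.R0=0 T2.R0=2 T2.R1=0
T1.R0=0 T2.R0=2 T2.R1=2
T1.R0=2 T2.R0=0 T2.R1=0
T1.R0=2 T2.R0=0 T2.R1=2
T1.R0=2 T2.R0=2 T2.R1=2

outcome vector order: (T1.R0,T2.R0,T2.R1)
|TSO outcomes| = 7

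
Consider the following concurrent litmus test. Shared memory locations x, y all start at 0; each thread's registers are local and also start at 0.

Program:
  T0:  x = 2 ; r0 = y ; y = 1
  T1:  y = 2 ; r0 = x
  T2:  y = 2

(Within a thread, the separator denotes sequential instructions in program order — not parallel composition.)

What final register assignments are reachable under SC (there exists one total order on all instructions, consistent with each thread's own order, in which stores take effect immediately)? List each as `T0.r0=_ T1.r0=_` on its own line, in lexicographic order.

T0.r0=0 T1.r0=2
T0.r0=2 T1.r0=0
T0.r0=2 T1.r0=2

outcome vector order: (T0.r0,T1.r0)
|SC outcomes| = 3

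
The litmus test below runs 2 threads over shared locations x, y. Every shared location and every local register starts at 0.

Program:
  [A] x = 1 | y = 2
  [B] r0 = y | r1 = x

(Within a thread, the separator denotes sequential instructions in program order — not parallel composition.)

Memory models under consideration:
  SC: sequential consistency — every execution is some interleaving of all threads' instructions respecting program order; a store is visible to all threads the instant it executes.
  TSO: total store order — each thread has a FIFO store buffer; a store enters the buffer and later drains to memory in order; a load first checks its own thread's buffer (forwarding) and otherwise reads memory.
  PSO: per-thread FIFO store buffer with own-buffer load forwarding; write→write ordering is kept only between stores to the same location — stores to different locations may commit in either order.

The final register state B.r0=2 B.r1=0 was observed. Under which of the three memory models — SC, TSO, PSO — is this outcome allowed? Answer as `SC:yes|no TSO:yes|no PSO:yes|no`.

outcome vector order: (B.r0,B.r1)
[SC] allowed = {00 01 21}
[TSO] allowed = {00 01 21}
[PSO] allowed = {00 01 20 21}
target 20 ∈ {PSO}

SC:no TSO:no PSO:yes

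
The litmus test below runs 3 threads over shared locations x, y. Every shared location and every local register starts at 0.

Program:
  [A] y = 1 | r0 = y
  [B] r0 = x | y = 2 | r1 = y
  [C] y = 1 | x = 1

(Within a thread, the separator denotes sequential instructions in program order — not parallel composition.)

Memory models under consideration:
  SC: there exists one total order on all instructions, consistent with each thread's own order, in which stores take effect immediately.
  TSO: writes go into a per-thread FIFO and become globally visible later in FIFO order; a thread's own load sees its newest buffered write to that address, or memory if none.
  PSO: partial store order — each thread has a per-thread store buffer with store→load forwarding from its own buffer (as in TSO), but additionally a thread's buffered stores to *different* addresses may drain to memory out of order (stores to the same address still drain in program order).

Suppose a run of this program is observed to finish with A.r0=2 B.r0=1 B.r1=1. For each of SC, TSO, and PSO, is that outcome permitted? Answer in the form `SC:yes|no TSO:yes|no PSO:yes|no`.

SC:no TSO:no PSO:yes

outcome vector order: (A.r0,B.r0,B.r1)
[SC] allowed = {101 102 111 112 201 202 212}
[TSO] allowed = {101 102 111 112 201 202 212}
[PSO] allowed = {101 102 111 112 201 202 211 212}
target 211 ∈ {PSO}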